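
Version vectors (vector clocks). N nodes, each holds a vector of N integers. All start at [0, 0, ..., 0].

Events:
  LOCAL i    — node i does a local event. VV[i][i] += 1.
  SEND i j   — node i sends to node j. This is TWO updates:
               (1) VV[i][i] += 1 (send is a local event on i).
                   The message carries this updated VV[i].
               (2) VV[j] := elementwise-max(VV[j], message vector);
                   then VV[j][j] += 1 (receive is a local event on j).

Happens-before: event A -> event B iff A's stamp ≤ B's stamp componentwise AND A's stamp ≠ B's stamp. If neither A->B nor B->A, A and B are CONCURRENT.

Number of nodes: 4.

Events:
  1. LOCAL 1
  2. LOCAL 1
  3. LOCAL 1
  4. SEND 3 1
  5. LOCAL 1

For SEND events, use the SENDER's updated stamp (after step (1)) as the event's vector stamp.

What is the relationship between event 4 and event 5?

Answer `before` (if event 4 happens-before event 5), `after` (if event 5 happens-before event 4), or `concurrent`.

Initial: VV[0]=[0, 0, 0, 0]
Initial: VV[1]=[0, 0, 0, 0]
Initial: VV[2]=[0, 0, 0, 0]
Initial: VV[3]=[0, 0, 0, 0]
Event 1: LOCAL 1: VV[1][1]++ -> VV[1]=[0, 1, 0, 0]
Event 2: LOCAL 1: VV[1][1]++ -> VV[1]=[0, 2, 0, 0]
Event 3: LOCAL 1: VV[1][1]++ -> VV[1]=[0, 3, 0, 0]
Event 4: SEND 3->1: VV[3][3]++ -> VV[3]=[0, 0, 0, 1], msg_vec=[0, 0, 0, 1]; VV[1]=max(VV[1],msg_vec) then VV[1][1]++ -> VV[1]=[0, 4, 0, 1]
Event 5: LOCAL 1: VV[1][1]++ -> VV[1]=[0, 5, 0, 1]
Event 4 stamp: [0, 0, 0, 1]
Event 5 stamp: [0, 5, 0, 1]
[0, 0, 0, 1] <= [0, 5, 0, 1]? True
[0, 5, 0, 1] <= [0, 0, 0, 1]? False
Relation: before

Answer: before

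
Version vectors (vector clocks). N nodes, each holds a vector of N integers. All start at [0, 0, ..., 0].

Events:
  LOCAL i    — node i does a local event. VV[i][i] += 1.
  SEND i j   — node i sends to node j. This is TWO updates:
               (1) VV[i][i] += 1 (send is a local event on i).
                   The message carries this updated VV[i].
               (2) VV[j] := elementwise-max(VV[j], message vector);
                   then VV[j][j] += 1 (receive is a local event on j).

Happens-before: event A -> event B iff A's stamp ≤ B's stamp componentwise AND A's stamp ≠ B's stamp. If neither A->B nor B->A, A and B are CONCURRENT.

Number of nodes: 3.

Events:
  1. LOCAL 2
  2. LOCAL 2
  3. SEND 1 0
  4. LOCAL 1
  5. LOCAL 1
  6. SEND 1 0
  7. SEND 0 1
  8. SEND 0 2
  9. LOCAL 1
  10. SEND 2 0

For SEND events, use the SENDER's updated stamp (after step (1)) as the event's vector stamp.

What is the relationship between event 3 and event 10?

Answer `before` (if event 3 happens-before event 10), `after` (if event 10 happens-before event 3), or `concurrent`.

Answer: before

Derivation:
Initial: VV[0]=[0, 0, 0]
Initial: VV[1]=[0, 0, 0]
Initial: VV[2]=[0, 0, 0]
Event 1: LOCAL 2: VV[2][2]++ -> VV[2]=[0, 0, 1]
Event 2: LOCAL 2: VV[2][2]++ -> VV[2]=[0, 0, 2]
Event 3: SEND 1->0: VV[1][1]++ -> VV[1]=[0, 1, 0], msg_vec=[0, 1, 0]; VV[0]=max(VV[0],msg_vec) then VV[0][0]++ -> VV[0]=[1, 1, 0]
Event 4: LOCAL 1: VV[1][1]++ -> VV[1]=[0, 2, 0]
Event 5: LOCAL 1: VV[1][1]++ -> VV[1]=[0, 3, 0]
Event 6: SEND 1->0: VV[1][1]++ -> VV[1]=[0, 4, 0], msg_vec=[0, 4, 0]; VV[0]=max(VV[0],msg_vec) then VV[0][0]++ -> VV[0]=[2, 4, 0]
Event 7: SEND 0->1: VV[0][0]++ -> VV[0]=[3, 4, 0], msg_vec=[3, 4, 0]; VV[1]=max(VV[1],msg_vec) then VV[1][1]++ -> VV[1]=[3, 5, 0]
Event 8: SEND 0->2: VV[0][0]++ -> VV[0]=[4, 4, 0], msg_vec=[4, 4, 0]; VV[2]=max(VV[2],msg_vec) then VV[2][2]++ -> VV[2]=[4, 4, 3]
Event 9: LOCAL 1: VV[1][1]++ -> VV[1]=[3, 6, 0]
Event 10: SEND 2->0: VV[2][2]++ -> VV[2]=[4, 4, 4], msg_vec=[4, 4, 4]; VV[0]=max(VV[0],msg_vec) then VV[0][0]++ -> VV[0]=[5, 4, 4]
Event 3 stamp: [0, 1, 0]
Event 10 stamp: [4, 4, 4]
[0, 1, 0] <= [4, 4, 4]? True
[4, 4, 4] <= [0, 1, 0]? False
Relation: before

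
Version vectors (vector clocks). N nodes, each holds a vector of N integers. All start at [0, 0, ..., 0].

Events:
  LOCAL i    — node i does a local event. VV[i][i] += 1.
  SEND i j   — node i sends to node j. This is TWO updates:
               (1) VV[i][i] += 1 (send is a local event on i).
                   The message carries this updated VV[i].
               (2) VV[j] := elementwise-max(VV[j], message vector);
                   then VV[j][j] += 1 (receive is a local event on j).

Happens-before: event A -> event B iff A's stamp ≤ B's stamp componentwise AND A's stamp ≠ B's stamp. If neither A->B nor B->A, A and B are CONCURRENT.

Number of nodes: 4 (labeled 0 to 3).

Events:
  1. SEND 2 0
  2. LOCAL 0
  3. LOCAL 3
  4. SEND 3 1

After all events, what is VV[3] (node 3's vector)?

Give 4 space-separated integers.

Answer: 0 0 0 2

Derivation:
Initial: VV[0]=[0, 0, 0, 0]
Initial: VV[1]=[0, 0, 0, 0]
Initial: VV[2]=[0, 0, 0, 0]
Initial: VV[3]=[0, 0, 0, 0]
Event 1: SEND 2->0: VV[2][2]++ -> VV[2]=[0, 0, 1, 0], msg_vec=[0, 0, 1, 0]; VV[0]=max(VV[0],msg_vec) then VV[0][0]++ -> VV[0]=[1, 0, 1, 0]
Event 2: LOCAL 0: VV[0][0]++ -> VV[0]=[2, 0, 1, 0]
Event 3: LOCAL 3: VV[3][3]++ -> VV[3]=[0, 0, 0, 1]
Event 4: SEND 3->1: VV[3][3]++ -> VV[3]=[0, 0, 0, 2], msg_vec=[0, 0, 0, 2]; VV[1]=max(VV[1],msg_vec) then VV[1][1]++ -> VV[1]=[0, 1, 0, 2]
Final vectors: VV[0]=[2, 0, 1, 0]; VV[1]=[0, 1, 0, 2]; VV[2]=[0, 0, 1, 0]; VV[3]=[0, 0, 0, 2]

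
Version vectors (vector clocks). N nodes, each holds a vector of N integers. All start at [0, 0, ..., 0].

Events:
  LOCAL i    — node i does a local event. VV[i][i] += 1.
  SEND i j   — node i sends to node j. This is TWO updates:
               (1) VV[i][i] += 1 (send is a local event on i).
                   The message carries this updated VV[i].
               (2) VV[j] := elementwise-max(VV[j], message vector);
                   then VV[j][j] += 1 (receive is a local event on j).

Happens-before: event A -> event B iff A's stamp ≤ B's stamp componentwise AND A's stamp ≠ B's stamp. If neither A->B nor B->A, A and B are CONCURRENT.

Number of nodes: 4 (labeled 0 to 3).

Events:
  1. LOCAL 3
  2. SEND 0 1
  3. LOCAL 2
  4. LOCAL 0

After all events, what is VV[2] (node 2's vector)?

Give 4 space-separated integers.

Initial: VV[0]=[0, 0, 0, 0]
Initial: VV[1]=[0, 0, 0, 0]
Initial: VV[2]=[0, 0, 0, 0]
Initial: VV[3]=[0, 0, 0, 0]
Event 1: LOCAL 3: VV[3][3]++ -> VV[3]=[0, 0, 0, 1]
Event 2: SEND 0->1: VV[0][0]++ -> VV[0]=[1, 0, 0, 0], msg_vec=[1, 0, 0, 0]; VV[1]=max(VV[1],msg_vec) then VV[1][1]++ -> VV[1]=[1, 1, 0, 0]
Event 3: LOCAL 2: VV[2][2]++ -> VV[2]=[0, 0, 1, 0]
Event 4: LOCAL 0: VV[0][0]++ -> VV[0]=[2, 0, 0, 0]
Final vectors: VV[0]=[2, 0, 0, 0]; VV[1]=[1, 1, 0, 0]; VV[2]=[0, 0, 1, 0]; VV[3]=[0, 0, 0, 1]

Answer: 0 0 1 0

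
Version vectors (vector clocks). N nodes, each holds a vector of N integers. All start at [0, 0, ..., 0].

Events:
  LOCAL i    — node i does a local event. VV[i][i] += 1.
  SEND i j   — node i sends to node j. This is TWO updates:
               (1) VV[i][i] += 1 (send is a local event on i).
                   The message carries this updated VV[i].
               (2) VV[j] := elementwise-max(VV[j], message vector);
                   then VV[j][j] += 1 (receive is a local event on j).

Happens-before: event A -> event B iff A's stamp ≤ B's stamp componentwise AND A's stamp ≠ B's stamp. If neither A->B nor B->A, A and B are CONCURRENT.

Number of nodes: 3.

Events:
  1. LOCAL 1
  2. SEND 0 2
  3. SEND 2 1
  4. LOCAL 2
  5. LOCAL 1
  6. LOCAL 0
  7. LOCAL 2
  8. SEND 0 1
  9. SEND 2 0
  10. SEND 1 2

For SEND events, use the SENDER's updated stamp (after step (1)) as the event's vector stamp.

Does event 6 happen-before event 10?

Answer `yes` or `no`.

Answer: yes

Derivation:
Initial: VV[0]=[0, 0, 0]
Initial: VV[1]=[0, 0, 0]
Initial: VV[2]=[0, 0, 0]
Event 1: LOCAL 1: VV[1][1]++ -> VV[1]=[0, 1, 0]
Event 2: SEND 0->2: VV[0][0]++ -> VV[0]=[1, 0, 0], msg_vec=[1, 0, 0]; VV[2]=max(VV[2],msg_vec) then VV[2][2]++ -> VV[2]=[1, 0, 1]
Event 3: SEND 2->1: VV[2][2]++ -> VV[2]=[1, 0, 2], msg_vec=[1, 0, 2]; VV[1]=max(VV[1],msg_vec) then VV[1][1]++ -> VV[1]=[1, 2, 2]
Event 4: LOCAL 2: VV[2][2]++ -> VV[2]=[1, 0, 3]
Event 5: LOCAL 1: VV[1][1]++ -> VV[1]=[1, 3, 2]
Event 6: LOCAL 0: VV[0][0]++ -> VV[0]=[2, 0, 0]
Event 7: LOCAL 2: VV[2][2]++ -> VV[2]=[1, 0, 4]
Event 8: SEND 0->1: VV[0][0]++ -> VV[0]=[3, 0, 0], msg_vec=[3, 0, 0]; VV[1]=max(VV[1],msg_vec) then VV[1][1]++ -> VV[1]=[3, 4, 2]
Event 9: SEND 2->0: VV[2][2]++ -> VV[2]=[1, 0, 5], msg_vec=[1, 0, 5]; VV[0]=max(VV[0],msg_vec) then VV[0][0]++ -> VV[0]=[4, 0, 5]
Event 10: SEND 1->2: VV[1][1]++ -> VV[1]=[3, 5, 2], msg_vec=[3, 5, 2]; VV[2]=max(VV[2],msg_vec) then VV[2][2]++ -> VV[2]=[3, 5, 6]
Event 6 stamp: [2, 0, 0]
Event 10 stamp: [3, 5, 2]
[2, 0, 0] <= [3, 5, 2]? True. Equal? False. Happens-before: True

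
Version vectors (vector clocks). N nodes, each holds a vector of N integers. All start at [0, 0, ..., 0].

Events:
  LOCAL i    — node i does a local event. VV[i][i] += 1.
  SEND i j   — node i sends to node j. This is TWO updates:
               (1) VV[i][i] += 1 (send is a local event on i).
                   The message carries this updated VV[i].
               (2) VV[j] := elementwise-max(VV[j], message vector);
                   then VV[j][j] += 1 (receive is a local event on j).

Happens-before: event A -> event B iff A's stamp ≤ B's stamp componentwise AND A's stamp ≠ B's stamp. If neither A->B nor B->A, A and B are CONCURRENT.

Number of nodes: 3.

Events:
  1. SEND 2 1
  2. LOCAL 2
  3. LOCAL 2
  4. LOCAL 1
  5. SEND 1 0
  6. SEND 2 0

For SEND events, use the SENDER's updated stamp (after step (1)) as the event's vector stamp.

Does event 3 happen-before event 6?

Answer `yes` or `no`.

Answer: yes

Derivation:
Initial: VV[0]=[0, 0, 0]
Initial: VV[1]=[0, 0, 0]
Initial: VV[2]=[0, 0, 0]
Event 1: SEND 2->1: VV[2][2]++ -> VV[2]=[0, 0, 1], msg_vec=[0, 0, 1]; VV[1]=max(VV[1],msg_vec) then VV[1][1]++ -> VV[1]=[0, 1, 1]
Event 2: LOCAL 2: VV[2][2]++ -> VV[2]=[0, 0, 2]
Event 3: LOCAL 2: VV[2][2]++ -> VV[2]=[0, 0, 3]
Event 4: LOCAL 1: VV[1][1]++ -> VV[1]=[0, 2, 1]
Event 5: SEND 1->0: VV[1][1]++ -> VV[1]=[0, 3, 1], msg_vec=[0, 3, 1]; VV[0]=max(VV[0],msg_vec) then VV[0][0]++ -> VV[0]=[1, 3, 1]
Event 6: SEND 2->0: VV[2][2]++ -> VV[2]=[0, 0, 4], msg_vec=[0, 0, 4]; VV[0]=max(VV[0],msg_vec) then VV[0][0]++ -> VV[0]=[2, 3, 4]
Event 3 stamp: [0, 0, 3]
Event 6 stamp: [0, 0, 4]
[0, 0, 3] <= [0, 0, 4]? True. Equal? False. Happens-before: True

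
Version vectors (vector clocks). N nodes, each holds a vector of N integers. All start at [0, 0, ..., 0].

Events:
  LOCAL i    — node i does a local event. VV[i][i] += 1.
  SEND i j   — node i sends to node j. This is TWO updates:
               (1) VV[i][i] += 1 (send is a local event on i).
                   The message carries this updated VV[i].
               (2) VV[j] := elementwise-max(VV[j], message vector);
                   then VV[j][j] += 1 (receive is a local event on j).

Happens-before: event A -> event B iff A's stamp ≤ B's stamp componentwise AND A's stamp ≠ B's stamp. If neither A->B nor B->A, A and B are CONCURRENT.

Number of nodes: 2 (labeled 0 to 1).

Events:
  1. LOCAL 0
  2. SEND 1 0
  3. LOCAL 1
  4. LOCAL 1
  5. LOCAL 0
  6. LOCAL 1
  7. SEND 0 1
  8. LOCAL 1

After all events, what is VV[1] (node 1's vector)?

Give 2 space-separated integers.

Answer: 4 6

Derivation:
Initial: VV[0]=[0, 0]
Initial: VV[1]=[0, 0]
Event 1: LOCAL 0: VV[0][0]++ -> VV[0]=[1, 0]
Event 2: SEND 1->0: VV[1][1]++ -> VV[1]=[0, 1], msg_vec=[0, 1]; VV[0]=max(VV[0],msg_vec) then VV[0][0]++ -> VV[0]=[2, 1]
Event 3: LOCAL 1: VV[1][1]++ -> VV[1]=[0, 2]
Event 4: LOCAL 1: VV[1][1]++ -> VV[1]=[0, 3]
Event 5: LOCAL 0: VV[0][0]++ -> VV[0]=[3, 1]
Event 6: LOCAL 1: VV[1][1]++ -> VV[1]=[0, 4]
Event 7: SEND 0->1: VV[0][0]++ -> VV[0]=[4, 1], msg_vec=[4, 1]; VV[1]=max(VV[1],msg_vec) then VV[1][1]++ -> VV[1]=[4, 5]
Event 8: LOCAL 1: VV[1][1]++ -> VV[1]=[4, 6]
Final vectors: VV[0]=[4, 1]; VV[1]=[4, 6]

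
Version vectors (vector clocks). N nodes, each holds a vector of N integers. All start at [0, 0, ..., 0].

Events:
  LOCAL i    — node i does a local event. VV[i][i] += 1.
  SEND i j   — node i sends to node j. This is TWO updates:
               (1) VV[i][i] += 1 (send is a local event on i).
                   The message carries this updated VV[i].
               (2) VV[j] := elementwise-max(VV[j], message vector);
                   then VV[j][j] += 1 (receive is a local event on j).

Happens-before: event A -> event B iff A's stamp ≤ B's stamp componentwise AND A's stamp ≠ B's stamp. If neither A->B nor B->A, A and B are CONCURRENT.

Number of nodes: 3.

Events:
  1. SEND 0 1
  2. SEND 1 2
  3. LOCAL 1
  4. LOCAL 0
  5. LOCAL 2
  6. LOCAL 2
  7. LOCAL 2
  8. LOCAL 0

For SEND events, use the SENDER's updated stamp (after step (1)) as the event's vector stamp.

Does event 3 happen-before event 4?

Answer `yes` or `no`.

Answer: no

Derivation:
Initial: VV[0]=[0, 0, 0]
Initial: VV[1]=[0, 0, 0]
Initial: VV[2]=[0, 0, 0]
Event 1: SEND 0->1: VV[0][0]++ -> VV[0]=[1, 0, 0], msg_vec=[1, 0, 0]; VV[1]=max(VV[1],msg_vec) then VV[1][1]++ -> VV[1]=[1, 1, 0]
Event 2: SEND 1->2: VV[1][1]++ -> VV[1]=[1, 2, 0], msg_vec=[1, 2, 0]; VV[2]=max(VV[2],msg_vec) then VV[2][2]++ -> VV[2]=[1, 2, 1]
Event 3: LOCAL 1: VV[1][1]++ -> VV[1]=[1, 3, 0]
Event 4: LOCAL 0: VV[0][0]++ -> VV[0]=[2, 0, 0]
Event 5: LOCAL 2: VV[2][2]++ -> VV[2]=[1, 2, 2]
Event 6: LOCAL 2: VV[2][2]++ -> VV[2]=[1, 2, 3]
Event 7: LOCAL 2: VV[2][2]++ -> VV[2]=[1, 2, 4]
Event 8: LOCAL 0: VV[0][0]++ -> VV[0]=[3, 0, 0]
Event 3 stamp: [1, 3, 0]
Event 4 stamp: [2, 0, 0]
[1, 3, 0] <= [2, 0, 0]? False. Equal? False. Happens-before: False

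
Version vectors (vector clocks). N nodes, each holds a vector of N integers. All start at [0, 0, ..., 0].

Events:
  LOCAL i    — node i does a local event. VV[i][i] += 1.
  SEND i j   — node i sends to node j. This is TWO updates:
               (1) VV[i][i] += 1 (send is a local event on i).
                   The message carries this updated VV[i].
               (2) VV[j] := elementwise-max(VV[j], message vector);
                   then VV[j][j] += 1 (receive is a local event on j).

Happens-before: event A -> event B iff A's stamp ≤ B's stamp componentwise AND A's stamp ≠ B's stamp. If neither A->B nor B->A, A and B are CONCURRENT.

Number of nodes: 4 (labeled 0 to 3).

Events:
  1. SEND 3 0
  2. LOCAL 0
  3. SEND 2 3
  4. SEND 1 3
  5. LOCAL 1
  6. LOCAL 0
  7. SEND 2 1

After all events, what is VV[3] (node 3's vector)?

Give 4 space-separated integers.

Answer: 0 1 1 3

Derivation:
Initial: VV[0]=[0, 0, 0, 0]
Initial: VV[1]=[0, 0, 0, 0]
Initial: VV[2]=[0, 0, 0, 0]
Initial: VV[3]=[0, 0, 0, 0]
Event 1: SEND 3->0: VV[3][3]++ -> VV[3]=[0, 0, 0, 1], msg_vec=[0, 0, 0, 1]; VV[0]=max(VV[0],msg_vec) then VV[0][0]++ -> VV[0]=[1, 0, 0, 1]
Event 2: LOCAL 0: VV[0][0]++ -> VV[0]=[2, 0, 0, 1]
Event 3: SEND 2->3: VV[2][2]++ -> VV[2]=[0, 0, 1, 0], msg_vec=[0, 0, 1, 0]; VV[3]=max(VV[3],msg_vec) then VV[3][3]++ -> VV[3]=[0, 0, 1, 2]
Event 4: SEND 1->3: VV[1][1]++ -> VV[1]=[0, 1, 0, 0], msg_vec=[0, 1, 0, 0]; VV[3]=max(VV[3],msg_vec) then VV[3][3]++ -> VV[3]=[0, 1, 1, 3]
Event 5: LOCAL 1: VV[1][1]++ -> VV[1]=[0, 2, 0, 0]
Event 6: LOCAL 0: VV[0][0]++ -> VV[0]=[3, 0, 0, 1]
Event 7: SEND 2->1: VV[2][2]++ -> VV[2]=[0, 0, 2, 0], msg_vec=[0, 0, 2, 0]; VV[1]=max(VV[1],msg_vec) then VV[1][1]++ -> VV[1]=[0, 3, 2, 0]
Final vectors: VV[0]=[3, 0, 0, 1]; VV[1]=[0, 3, 2, 0]; VV[2]=[0, 0, 2, 0]; VV[3]=[0, 1, 1, 3]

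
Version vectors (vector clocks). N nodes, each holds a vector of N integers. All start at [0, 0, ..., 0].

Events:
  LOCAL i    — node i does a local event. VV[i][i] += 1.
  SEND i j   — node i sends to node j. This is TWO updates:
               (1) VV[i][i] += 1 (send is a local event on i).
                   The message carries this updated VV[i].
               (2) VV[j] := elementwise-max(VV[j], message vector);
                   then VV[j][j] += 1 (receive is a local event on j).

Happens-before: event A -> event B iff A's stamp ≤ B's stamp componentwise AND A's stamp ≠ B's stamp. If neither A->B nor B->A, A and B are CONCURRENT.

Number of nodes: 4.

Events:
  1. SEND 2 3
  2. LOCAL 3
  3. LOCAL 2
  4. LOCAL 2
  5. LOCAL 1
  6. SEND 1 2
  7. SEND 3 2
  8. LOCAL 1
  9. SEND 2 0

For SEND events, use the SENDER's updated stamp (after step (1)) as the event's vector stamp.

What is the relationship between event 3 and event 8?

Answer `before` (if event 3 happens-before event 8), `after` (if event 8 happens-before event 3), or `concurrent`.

Initial: VV[0]=[0, 0, 0, 0]
Initial: VV[1]=[0, 0, 0, 0]
Initial: VV[2]=[0, 0, 0, 0]
Initial: VV[3]=[0, 0, 0, 0]
Event 1: SEND 2->3: VV[2][2]++ -> VV[2]=[0, 0, 1, 0], msg_vec=[0, 0, 1, 0]; VV[3]=max(VV[3],msg_vec) then VV[3][3]++ -> VV[3]=[0, 0, 1, 1]
Event 2: LOCAL 3: VV[3][3]++ -> VV[3]=[0, 0, 1, 2]
Event 3: LOCAL 2: VV[2][2]++ -> VV[2]=[0, 0, 2, 0]
Event 4: LOCAL 2: VV[2][2]++ -> VV[2]=[0, 0, 3, 0]
Event 5: LOCAL 1: VV[1][1]++ -> VV[1]=[0, 1, 0, 0]
Event 6: SEND 1->2: VV[1][1]++ -> VV[1]=[0, 2, 0, 0], msg_vec=[0, 2, 0, 0]; VV[2]=max(VV[2],msg_vec) then VV[2][2]++ -> VV[2]=[0, 2, 4, 0]
Event 7: SEND 3->2: VV[3][3]++ -> VV[3]=[0, 0, 1, 3], msg_vec=[0, 0, 1, 3]; VV[2]=max(VV[2],msg_vec) then VV[2][2]++ -> VV[2]=[0, 2, 5, 3]
Event 8: LOCAL 1: VV[1][1]++ -> VV[1]=[0, 3, 0, 0]
Event 9: SEND 2->0: VV[2][2]++ -> VV[2]=[0, 2, 6, 3], msg_vec=[0, 2, 6, 3]; VV[0]=max(VV[0],msg_vec) then VV[0][0]++ -> VV[0]=[1, 2, 6, 3]
Event 3 stamp: [0, 0, 2, 0]
Event 8 stamp: [0, 3, 0, 0]
[0, 0, 2, 0] <= [0, 3, 0, 0]? False
[0, 3, 0, 0] <= [0, 0, 2, 0]? False
Relation: concurrent

Answer: concurrent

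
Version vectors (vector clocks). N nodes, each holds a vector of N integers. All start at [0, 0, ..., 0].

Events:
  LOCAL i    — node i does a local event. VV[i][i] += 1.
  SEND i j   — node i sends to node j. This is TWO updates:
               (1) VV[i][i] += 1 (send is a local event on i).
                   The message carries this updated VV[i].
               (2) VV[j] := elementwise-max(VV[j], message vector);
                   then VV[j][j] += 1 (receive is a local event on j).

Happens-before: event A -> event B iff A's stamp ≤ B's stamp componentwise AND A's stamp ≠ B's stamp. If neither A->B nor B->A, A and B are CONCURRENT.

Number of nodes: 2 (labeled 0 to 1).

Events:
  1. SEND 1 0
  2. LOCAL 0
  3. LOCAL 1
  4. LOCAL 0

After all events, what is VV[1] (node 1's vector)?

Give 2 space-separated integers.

Initial: VV[0]=[0, 0]
Initial: VV[1]=[0, 0]
Event 1: SEND 1->0: VV[1][1]++ -> VV[1]=[0, 1], msg_vec=[0, 1]; VV[0]=max(VV[0],msg_vec) then VV[0][0]++ -> VV[0]=[1, 1]
Event 2: LOCAL 0: VV[0][0]++ -> VV[0]=[2, 1]
Event 3: LOCAL 1: VV[1][1]++ -> VV[1]=[0, 2]
Event 4: LOCAL 0: VV[0][0]++ -> VV[0]=[3, 1]
Final vectors: VV[0]=[3, 1]; VV[1]=[0, 2]

Answer: 0 2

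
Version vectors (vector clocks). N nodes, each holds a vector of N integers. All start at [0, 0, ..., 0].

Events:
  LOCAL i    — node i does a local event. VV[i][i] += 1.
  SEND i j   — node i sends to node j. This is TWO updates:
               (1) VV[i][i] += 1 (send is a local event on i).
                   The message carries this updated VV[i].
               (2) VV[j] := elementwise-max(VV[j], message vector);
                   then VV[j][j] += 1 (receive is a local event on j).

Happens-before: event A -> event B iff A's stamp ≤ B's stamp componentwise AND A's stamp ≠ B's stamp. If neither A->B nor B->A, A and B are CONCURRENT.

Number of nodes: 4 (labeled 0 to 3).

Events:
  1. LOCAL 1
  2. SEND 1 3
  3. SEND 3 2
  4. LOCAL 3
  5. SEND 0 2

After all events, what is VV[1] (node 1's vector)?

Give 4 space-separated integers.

Initial: VV[0]=[0, 0, 0, 0]
Initial: VV[1]=[0, 0, 0, 0]
Initial: VV[2]=[0, 0, 0, 0]
Initial: VV[3]=[0, 0, 0, 0]
Event 1: LOCAL 1: VV[1][1]++ -> VV[1]=[0, 1, 0, 0]
Event 2: SEND 1->3: VV[1][1]++ -> VV[1]=[0, 2, 0, 0], msg_vec=[0, 2, 0, 0]; VV[3]=max(VV[3],msg_vec) then VV[3][3]++ -> VV[3]=[0, 2, 0, 1]
Event 3: SEND 3->2: VV[3][3]++ -> VV[3]=[0, 2, 0, 2], msg_vec=[0, 2, 0, 2]; VV[2]=max(VV[2],msg_vec) then VV[2][2]++ -> VV[2]=[0, 2, 1, 2]
Event 4: LOCAL 3: VV[3][3]++ -> VV[3]=[0, 2, 0, 3]
Event 5: SEND 0->2: VV[0][0]++ -> VV[0]=[1, 0, 0, 0], msg_vec=[1, 0, 0, 0]; VV[2]=max(VV[2],msg_vec) then VV[2][2]++ -> VV[2]=[1, 2, 2, 2]
Final vectors: VV[0]=[1, 0, 0, 0]; VV[1]=[0, 2, 0, 0]; VV[2]=[1, 2, 2, 2]; VV[3]=[0, 2, 0, 3]

Answer: 0 2 0 0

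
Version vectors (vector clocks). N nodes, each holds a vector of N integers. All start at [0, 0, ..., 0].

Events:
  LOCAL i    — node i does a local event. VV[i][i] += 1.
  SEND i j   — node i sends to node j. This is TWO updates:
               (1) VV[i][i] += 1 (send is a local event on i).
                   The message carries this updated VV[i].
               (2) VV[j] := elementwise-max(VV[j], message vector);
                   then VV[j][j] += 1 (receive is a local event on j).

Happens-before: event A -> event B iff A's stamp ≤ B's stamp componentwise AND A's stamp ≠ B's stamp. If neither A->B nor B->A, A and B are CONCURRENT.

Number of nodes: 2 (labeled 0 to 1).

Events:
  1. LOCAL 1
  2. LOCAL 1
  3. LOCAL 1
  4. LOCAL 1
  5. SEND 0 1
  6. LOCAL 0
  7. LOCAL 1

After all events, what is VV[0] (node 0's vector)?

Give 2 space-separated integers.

Initial: VV[0]=[0, 0]
Initial: VV[1]=[0, 0]
Event 1: LOCAL 1: VV[1][1]++ -> VV[1]=[0, 1]
Event 2: LOCAL 1: VV[1][1]++ -> VV[1]=[0, 2]
Event 3: LOCAL 1: VV[1][1]++ -> VV[1]=[0, 3]
Event 4: LOCAL 1: VV[1][1]++ -> VV[1]=[0, 4]
Event 5: SEND 0->1: VV[0][0]++ -> VV[0]=[1, 0], msg_vec=[1, 0]; VV[1]=max(VV[1],msg_vec) then VV[1][1]++ -> VV[1]=[1, 5]
Event 6: LOCAL 0: VV[0][0]++ -> VV[0]=[2, 0]
Event 7: LOCAL 1: VV[1][1]++ -> VV[1]=[1, 6]
Final vectors: VV[0]=[2, 0]; VV[1]=[1, 6]

Answer: 2 0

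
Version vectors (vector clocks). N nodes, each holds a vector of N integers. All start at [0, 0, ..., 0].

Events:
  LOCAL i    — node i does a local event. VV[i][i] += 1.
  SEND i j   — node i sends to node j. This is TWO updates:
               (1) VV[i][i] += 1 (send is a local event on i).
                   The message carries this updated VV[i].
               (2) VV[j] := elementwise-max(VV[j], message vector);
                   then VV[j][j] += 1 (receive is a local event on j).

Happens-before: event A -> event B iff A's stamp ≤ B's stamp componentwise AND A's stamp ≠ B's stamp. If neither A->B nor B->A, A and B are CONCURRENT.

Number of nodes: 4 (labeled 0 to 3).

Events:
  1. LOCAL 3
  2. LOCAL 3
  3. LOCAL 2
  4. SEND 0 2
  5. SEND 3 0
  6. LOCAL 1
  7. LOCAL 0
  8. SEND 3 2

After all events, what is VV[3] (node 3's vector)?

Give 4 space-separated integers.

Answer: 0 0 0 4

Derivation:
Initial: VV[0]=[0, 0, 0, 0]
Initial: VV[1]=[0, 0, 0, 0]
Initial: VV[2]=[0, 0, 0, 0]
Initial: VV[3]=[0, 0, 0, 0]
Event 1: LOCAL 3: VV[3][3]++ -> VV[3]=[0, 0, 0, 1]
Event 2: LOCAL 3: VV[3][3]++ -> VV[3]=[0, 0, 0, 2]
Event 3: LOCAL 2: VV[2][2]++ -> VV[2]=[0, 0, 1, 0]
Event 4: SEND 0->2: VV[0][0]++ -> VV[0]=[1, 0, 0, 0], msg_vec=[1, 0, 0, 0]; VV[2]=max(VV[2],msg_vec) then VV[2][2]++ -> VV[2]=[1, 0, 2, 0]
Event 5: SEND 3->0: VV[3][3]++ -> VV[3]=[0, 0, 0, 3], msg_vec=[0, 0, 0, 3]; VV[0]=max(VV[0],msg_vec) then VV[0][0]++ -> VV[0]=[2, 0, 0, 3]
Event 6: LOCAL 1: VV[1][1]++ -> VV[1]=[0, 1, 0, 0]
Event 7: LOCAL 0: VV[0][0]++ -> VV[0]=[3, 0, 0, 3]
Event 8: SEND 3->2: VV[3][3]++ -> VV[3]=[0, 0, 0, 4], msg_vec=[0, 0, 0, 4]; VV[2]=max(VV[2],msg_vec) then VV[2][2]++ -> VV[2]=[1, 0, 3, 4]
Final vectors: VV[0]=[3, 0, 0, 3]; VV[1]=[0, 1, 0, 0]; VV[2]=[1, 0, 3, 4]; VV[3]=[0, 0, 0, 4]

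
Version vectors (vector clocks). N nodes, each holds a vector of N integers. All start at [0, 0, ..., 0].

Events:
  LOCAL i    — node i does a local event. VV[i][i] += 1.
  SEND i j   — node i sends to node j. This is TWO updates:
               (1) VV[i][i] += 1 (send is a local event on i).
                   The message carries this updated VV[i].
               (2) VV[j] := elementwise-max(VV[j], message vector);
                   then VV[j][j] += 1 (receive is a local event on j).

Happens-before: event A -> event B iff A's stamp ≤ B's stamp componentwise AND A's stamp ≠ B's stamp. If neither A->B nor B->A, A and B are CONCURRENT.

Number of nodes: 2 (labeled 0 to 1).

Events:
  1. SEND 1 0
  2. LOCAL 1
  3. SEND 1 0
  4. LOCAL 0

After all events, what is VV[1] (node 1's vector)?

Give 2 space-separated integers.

Answer: 0 3

Derivation:
Initial: VV[0]=[0, 0]
Initial: VV[1]=[0, 0]
Event 1: SEND 1->0: VV[1][1]++ -> VV[1]=[0, 1], msg_vec=[0, 1]; VV[0]=max(VV[0],msg_vec) then VV[0][0]++ -> VV[0]=[1, 1]
Event 2: LOCAL 1: VV[1][1]++ -> VV[1]=[0, 2]
Event 3: SEND 1->0: VV[1][1]++ -> VV[1]=[0, 3], msg_vec=[0, 3]; VV[0]=max(VV[0],msg_vec) then VV[0][0]++ -> VV[0]=[2, 3]
Event 4: LOCAL 0: VV[0][0]++ -> VV[0]=[3, 3]
Final vectors: VV[0]=[3, 3]; VV[1]=[0, 3]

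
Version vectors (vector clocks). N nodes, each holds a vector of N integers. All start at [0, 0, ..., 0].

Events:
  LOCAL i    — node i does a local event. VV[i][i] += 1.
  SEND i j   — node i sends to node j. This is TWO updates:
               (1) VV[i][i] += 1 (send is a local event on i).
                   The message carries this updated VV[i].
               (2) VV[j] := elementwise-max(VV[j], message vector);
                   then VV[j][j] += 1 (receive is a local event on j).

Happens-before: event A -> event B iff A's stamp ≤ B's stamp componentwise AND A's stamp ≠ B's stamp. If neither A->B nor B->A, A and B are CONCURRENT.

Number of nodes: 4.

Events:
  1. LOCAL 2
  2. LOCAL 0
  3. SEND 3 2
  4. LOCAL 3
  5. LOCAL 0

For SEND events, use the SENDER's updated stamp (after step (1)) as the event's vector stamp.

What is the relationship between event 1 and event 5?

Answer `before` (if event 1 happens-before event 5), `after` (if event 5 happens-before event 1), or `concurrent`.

Initial: VV[0]=[0, 0, 0, 0]
Initial: VV[1]=[0, 0, 0, 0]
Initial: VV[2]=[0, 0, 0, 0]
Initial: VV[3]=[0, 0, 0, 0]
Event 1: LOCAL 2: VV[2][2]++ -> VV[2]=[0, 0, 1, 0]
Event 2: LOCAL 0: VV[0][0]++ -> VV[0]=[1, 0, 0, 0]
Event 3: SEND 3->2: VV[3][3]++ -> VV[3]=[0, 0, 0, 1], msg_vec=[0, 0, 0, 1]; VV[2]=max(VV[2],msg_vec) then VV[2][2]++ -> VV[2]=[0, 0, 2, 1]
Event 4: LOCAL 3: VV[3][3]++ -> VV[3]=[0, 0, 0, 2]
Event 5: LOCAL 0: VV[0][0]++ -> VV[0]=[2, 0, 0, 0]
Event 1 stamp: [0, 0, 1, 0]
Event 5 stamp: [2, 0, 0, 0]
[0, 0, 1, 0] <= [2, 0, 0, 0]? False
[2, 0, 0, 0] <= [0, 0, 1, 0]? False
Relation: concurrent

Answer: concurrent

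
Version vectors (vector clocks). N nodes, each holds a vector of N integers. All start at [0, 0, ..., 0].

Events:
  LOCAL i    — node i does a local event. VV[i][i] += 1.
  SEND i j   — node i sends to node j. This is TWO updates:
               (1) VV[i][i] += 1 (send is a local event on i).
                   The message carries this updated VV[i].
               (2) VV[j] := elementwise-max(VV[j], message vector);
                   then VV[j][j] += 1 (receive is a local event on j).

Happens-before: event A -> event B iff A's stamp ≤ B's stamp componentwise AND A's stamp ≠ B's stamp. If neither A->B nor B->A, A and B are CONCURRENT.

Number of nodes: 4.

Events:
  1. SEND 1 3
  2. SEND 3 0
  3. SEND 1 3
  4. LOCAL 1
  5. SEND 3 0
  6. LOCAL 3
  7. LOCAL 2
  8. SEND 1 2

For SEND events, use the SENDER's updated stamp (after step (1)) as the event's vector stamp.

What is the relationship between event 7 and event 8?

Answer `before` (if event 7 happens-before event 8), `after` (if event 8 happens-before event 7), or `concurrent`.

Answer: concurrent

Derivation:
Initial: VV[0]=[0, 0, 0, 0]
Initial: VV[1]=[0, 0, 0, 0]
Initial: VV[2]=[0, 0, 0, 0]
Initial: VV[3]=[0, 0, 0, 0]
Event 1: SEND 1->3: VV[1][1]++ -> VV[1]=[0, 1, 0, 0], msg_vec=[0, 1, 0, 0]; VV[3]=max(VV[3],msg_vec) then VV[3][3]++ -> VV[3]=[0, 1, 0, 1]
Event 2: SEND 3->0: VV[3][3]++ -> VV[3]=[0, 1, 0, 2], msg_vec=[0, 1, 0, 2]; VV[0]=max(VV[0],msg_vec) then VV[0][0]++ -> VV[0]=[1, 1, 0, 2]
Event 3: SEND 1->3: VV[1][1]++ -> VV[1]=[0, 2, 0, 0], msg_vec=[0, 2, 0, 0]; VV[3]=max(VV[3],msg_vec) then VV[3][3]++ -> VV[3]=[0, 2, 0, 3]
Event 4: LOCAL 1: VV[1][1]++ -> VV[1]=[0, 3, 0, 0]
Event 5: SEND 3->0: VV[3][3]++ -> VV[3]=[0, 2, 0, 4], msg_vec=[0, 2, 0, 4]; VV[0]=max(VV[0],msg_vec) then VV[0][0]++ -> VV[0]=[2, 2, 0, 4]
Event 6: LOCAL 3: VV[3][3]++ -> VV[3]=[0, 2, 0, 5]
Event 7: LOCAL 2: VV[2][2]++ -> VV[2]=[0, 0, 1, 0]
Event 8: SEND 1->2: VV[1][1]++ -> VV[1]=[0, 4, 0, 0], msg_vec=[0, 4, 0, 0]; VV[2]=max(VV[2],msg_vec) then VV[2][2]++ -> VV[2]=[0, 4, 2, 0]
Event 7 stamp: [0, 0, 1, 0]
Event 8 stamp: [0, 4, 0, 0]
[0, 0, 1, 0] <= [0, 4, 0, 0]? False
[0, 4, 0, 0] <= [0, 0, 1, 0]? False
Relation: concurrent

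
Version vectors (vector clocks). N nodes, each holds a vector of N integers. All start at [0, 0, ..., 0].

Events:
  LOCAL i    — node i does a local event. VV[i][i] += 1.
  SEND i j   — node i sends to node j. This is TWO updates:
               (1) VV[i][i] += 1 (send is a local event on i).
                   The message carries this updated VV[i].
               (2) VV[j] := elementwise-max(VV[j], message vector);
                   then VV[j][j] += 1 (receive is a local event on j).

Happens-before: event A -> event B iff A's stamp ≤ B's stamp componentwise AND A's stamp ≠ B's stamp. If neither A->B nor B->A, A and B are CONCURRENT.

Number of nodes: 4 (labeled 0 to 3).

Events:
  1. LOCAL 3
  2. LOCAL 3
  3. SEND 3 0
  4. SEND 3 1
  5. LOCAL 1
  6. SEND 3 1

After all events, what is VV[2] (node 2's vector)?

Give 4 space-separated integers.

Initial: VV[0]=[0, 0, 0, 0]
Initial: VV[1]=[0, 0, 0, 0]
Initial: VV[2]=[0, 0, 0, 0]
Initial: VV[3]=[0, 0, 0, 0]
Event 1: LOCAL 3: VV[3][3]++ -> VV[3]=[0, 0, 0, 1]
Event 2: LOCAL 3: VV[3][3]++ -> VV[3]=[0, 0, 0, 2]
Event 3: SEND 3->0: VV[3][3]++ -> VV[3]=[0, 0, 0, 3], msg_vec=[0, 0, 0, 3]; VV[0]=max(VV[0],msg_vec) then VV[0][0]++ -> VV[0]=[1, 0, 0, 3]
Event 4: SEND 3->1: VV[3][3]++ -> VV[3]=[0, 0, 0, 4], msg_vec=[0, 0, 0, 4]; VV[1]=max(VV[1],msg_vec) then VV[1][1]++ -> VV[1]=[0, 1, 0, 4]
Event 5: LOCAL 1: VV[1][1]++ -> VV[1]=[0, 2, 0, 4]
Event 6: SEND 3->1: VV[3][3]++ -> VV[3]=[0, 0, 0, 5], msg_vec=[0, 0, 0, 5]; VV[1]=max(VV[1],msg_vec) then VV[1][1]++ -> VV[1]=[0, 3, 0, 5]
Final vectors: VV[0]=[1, 0, 0, 3]; VV[1]=[0, 3, 0, 5]; VV[2]=[0, 0, 0, 0]; VV[3]=[0, 0, 0, 5]

Answer: 0 0 0 0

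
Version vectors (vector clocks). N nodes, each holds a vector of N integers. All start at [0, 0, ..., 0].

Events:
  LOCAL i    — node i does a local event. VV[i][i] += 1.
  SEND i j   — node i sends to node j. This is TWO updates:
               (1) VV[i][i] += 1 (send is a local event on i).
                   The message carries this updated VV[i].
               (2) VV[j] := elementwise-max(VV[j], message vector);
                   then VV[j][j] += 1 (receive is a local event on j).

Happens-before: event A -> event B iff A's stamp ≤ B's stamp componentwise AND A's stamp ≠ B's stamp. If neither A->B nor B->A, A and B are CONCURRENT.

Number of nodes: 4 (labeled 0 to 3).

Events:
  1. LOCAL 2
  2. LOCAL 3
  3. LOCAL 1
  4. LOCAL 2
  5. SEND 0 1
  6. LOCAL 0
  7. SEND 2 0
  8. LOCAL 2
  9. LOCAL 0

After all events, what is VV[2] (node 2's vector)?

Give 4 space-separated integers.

Answer: 0 0 4 0

Derivation:
Initial: VV[0]=[0, 0, 0, 0]
Initial: VV[1]=[0, 0, 0, 0]
Initial: VV[2]=[0, 0, 0, 0]
Initial: VV[3]=[0, 0, 0, 0]
Event 1: LOCAL 2: VV[2][2]++ -> VV[2]=[0, 0, 1, 0]
Event 2: LOCAL 3: VV[3][3]++ -> VV[3]=[0, 0, 0, 1]
Event 3: LOCAL 1: VV[1][1]++ -> VV[1]=[0, 1, 0, 0]
Event 4: LOCAL 2: VV[2][2]++ -> VV[2]=[0, 0, 2, 0]
Event 5: SEND 0->1: VV[0][0]++ -> VV[0]=[1, 0, 0, 0], msg_vec=[1, 0, 0, 0]; VV[1]=max(VV[1],msg_vec) then VV[1][1]++ -> VV[1]=[1, 2, 0, 0]
Event 6: LOCAL 0: VV[0][0]++ -> VV[0]=[2, 0, 0, 0]
Event 7: SEND 2->0: VV[2][2]++ -> VV[2]=[0, 0, 3, 0], msg_vec=[0, 0, 3, 0]; VV[0]=max(VV[0],msg_vec) then VV[0][0]++ -> VV[0]=[3, 0, 3, 0]
Event 8: LOCAL 2: VV[2][2]++ -> VV[2]=[0, 0, 4, 0]
Event 9: LOCAL 0: VV[0][0]++ -> VV[0]=[4, 0, 3, 0]
Final vectors: VV[0]=[4, 0, 3, 0]; VV[1]=[1, 2, 0, 0]; VV[2]=[0, 0, 4, 0]; VV[3]=[0, 0, 0, 1]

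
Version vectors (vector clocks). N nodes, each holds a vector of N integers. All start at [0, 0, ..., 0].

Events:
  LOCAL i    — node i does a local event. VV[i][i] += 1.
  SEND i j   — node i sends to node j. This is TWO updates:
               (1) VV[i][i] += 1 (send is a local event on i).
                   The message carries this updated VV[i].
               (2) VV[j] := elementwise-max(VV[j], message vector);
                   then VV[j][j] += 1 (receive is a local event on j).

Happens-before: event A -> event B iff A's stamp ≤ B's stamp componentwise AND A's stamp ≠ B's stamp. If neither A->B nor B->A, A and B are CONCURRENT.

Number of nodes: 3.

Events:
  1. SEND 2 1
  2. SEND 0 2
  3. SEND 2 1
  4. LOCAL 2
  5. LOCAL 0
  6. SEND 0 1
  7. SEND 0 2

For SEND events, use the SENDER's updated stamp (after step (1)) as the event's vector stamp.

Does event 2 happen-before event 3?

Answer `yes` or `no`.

Answer: yes

Derivation:
Initial: VV[0]=[0, 0, 0]
Initial: VV[1]=[0, 0, 0]
Initial: VV[2]=[0, 0, 0]
Event 1: SEND 2->1: VV[2][2]++ -> VV[2]=[0, 0, 1], msg_vec=[0, 0, 1]; VV[1]=max(VV[1],msg_vec) then VV[1][1]++ -> VV[1]=[0, 1, 1]
Event 2: SEND 0->2: VV[0][0]++ -> VV[0]=[1, 0, 0], msg_vec=[1, 0, 0]; VV[2]=max(VV[2],msg_vec) then VV[2][2]++ -> VV[2]=[1, 0, 2]
Event 3: SEND 2->1: VV[2][2]++ -> VV[2]=[1, 0, 3], msg_vec=[1, 0, 3]; VV[1]=max(VV[1],msg_vec) then VV[1][1]++ -> VV[1]=[1, 2, 3]
Event 4: LOCAL 2: VV[2][2]++ -> VV[2]=[1, 0, 4]
Event 5: LOCAL 0: VV[0][0]++ -> VV[0]=[2, 0, 0]
Event 6: SEND 0->1: VV[0][0]++ -> VV[0]=[3, 0, 0], msg_vec=[3, 0, 0]; VV[1]=max(VV[1],msg_vec) then VV[1][1]++ -> VV[1]=[3, 3, 3]
Event 7: SEND 0->2: VV[0][0]++ -> VV[0]=[4, 0, 0], msg_vec=[4, 0, 0]; VV[2]=max(VV[2],msg_vec) then VV[2][2]++ -> VV[2]=[4, 0, 5]
Event 2 stamp: [1, 0, 0]
Event 3 stamp: [1, 0, 3]
[1, 0, 0] <= [1, 0, 3]? True. Equal? False. Happens-before: True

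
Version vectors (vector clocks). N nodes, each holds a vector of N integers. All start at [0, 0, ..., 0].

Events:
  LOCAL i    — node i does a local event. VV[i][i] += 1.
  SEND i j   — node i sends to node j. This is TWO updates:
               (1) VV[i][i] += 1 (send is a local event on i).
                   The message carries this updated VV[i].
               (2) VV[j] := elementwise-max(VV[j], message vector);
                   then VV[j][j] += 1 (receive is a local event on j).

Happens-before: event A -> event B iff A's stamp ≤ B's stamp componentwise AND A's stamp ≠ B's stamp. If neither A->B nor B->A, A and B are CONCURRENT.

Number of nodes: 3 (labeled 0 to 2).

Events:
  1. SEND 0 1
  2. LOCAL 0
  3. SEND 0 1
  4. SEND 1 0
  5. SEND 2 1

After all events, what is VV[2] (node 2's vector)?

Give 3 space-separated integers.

Answer: 0 0 1

Derivation:
Initial: VV[0]=[0, 0, 0]
Initial: VV[1]=[0, 0, 0]
Initial: VV[2]=[0, 0, 0]
Event 1: SEND 0->1: VV[0][0]++ -> VV[0]=[1, 0, 0], msg_vec=[1, 0, 0]; VV[1]=max(VV[1],msg_vec) then VV[1][1]++ -> VV[1]=[1, 1, 0]
Event 2: LOCAL 0: VV[0][0]++ -> VV[0]=[2, 0, 0]
Event 3: SEND 0->1: VV[0][0]++ -> VV[0]=[3, 0, 0], msg_vec=[3, 0, 0]; VV[1]=max(VV[1],msg_vec) then VV[1][1]++ -> VV[1]=[3, 2, 0]
Event 4: SEND 1->0: VV[1][1]++ -> VV[1]=[3, 3, 0], msg_vec=[3, 3, 0]; VV[0]=max(VV[0],msg_vec) then VV[0][0]++ -> VV[0]=[4, 3, 0]
Event 5: SEND 2->1: VV[2][2]++ -> VV[2]=[0, 0, 1], msg_vec=[0, 0, 1]; VV[1]=max(VV[1],msg_vec) then VV[1][1]++ -> VV[1]=[3, 4, 1]
Final vectors: VV[0]=[4, 3, 0]; VV[1]=[3, 4, 1]; VV[2]=[0, 0, 1]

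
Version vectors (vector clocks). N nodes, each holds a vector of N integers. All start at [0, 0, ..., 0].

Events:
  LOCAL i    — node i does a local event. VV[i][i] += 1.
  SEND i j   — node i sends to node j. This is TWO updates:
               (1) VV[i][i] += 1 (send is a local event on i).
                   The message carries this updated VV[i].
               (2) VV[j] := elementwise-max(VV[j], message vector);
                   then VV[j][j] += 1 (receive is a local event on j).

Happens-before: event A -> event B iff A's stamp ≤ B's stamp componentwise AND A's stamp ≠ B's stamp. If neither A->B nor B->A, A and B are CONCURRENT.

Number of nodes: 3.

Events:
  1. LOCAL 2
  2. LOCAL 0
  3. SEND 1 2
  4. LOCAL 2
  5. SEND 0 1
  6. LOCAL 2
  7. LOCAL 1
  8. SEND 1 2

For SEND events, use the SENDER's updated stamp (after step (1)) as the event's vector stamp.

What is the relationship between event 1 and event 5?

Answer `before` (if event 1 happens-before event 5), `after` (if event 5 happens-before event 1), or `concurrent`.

Initial: VV[0]=[0, 0, 0]
Initial: VV[1]=[0, 0, 0]
Initial: VV[2]=[0, 0, 0]
Event 1: LOCAL 2: VV[2][2]++ -> VV[2]=[0, 0, 1]
Event 2: LOCAL 0: VV[0][0]++ -> VV[0]=[1, 0, 0]
Event 3: SEND 1->2: VV[1][1]++ -> VV[1]=[0, 1, 0], msg_vec=[0, 1, 0]; VV[2]=max(VV[2],msg_vec) then VV[2][2]++ -> VV[2]=[0, 1, 2]
Event 4: LOCAL 2: VV[2][2]++ -> VV[2]=[0, 1, 3]
Event 5: SEND 0->1: VV[0][0]++ -> VV[0]=[2, 0, 0], msg_vec=[2, 0, 0]; VV[1]=max(VV[1],msg_vec) then VV[1][1]++ -> VV[1]=[2, 2, 0]
Event 6: LOCAL 2: VV[2][2]++ -> VV[2]=[0, 1, 4]
Event 7: LOCAL 1: VV[1][1]++ -> VV[1]=[2, 3, 0]
Event 8: SEND 1->2: VV[1][1]++ -> VV[1]=[2, 4, 0], msg_vec=[2, 4, 0]; VV[2]=max(VV[2],msg_vec) then VV[2][2]++ -> VV[2]=[2, 4, 5]
Event 1 stamp: [0, 0, 1]
Event 5 stamp: [2, 0, 0]
[0, 0, 1] <= [2, 0, 0]? False
[2, 0, 0] <= [0, 0, 1]? False
Relation: concurrent

Answer: concurrent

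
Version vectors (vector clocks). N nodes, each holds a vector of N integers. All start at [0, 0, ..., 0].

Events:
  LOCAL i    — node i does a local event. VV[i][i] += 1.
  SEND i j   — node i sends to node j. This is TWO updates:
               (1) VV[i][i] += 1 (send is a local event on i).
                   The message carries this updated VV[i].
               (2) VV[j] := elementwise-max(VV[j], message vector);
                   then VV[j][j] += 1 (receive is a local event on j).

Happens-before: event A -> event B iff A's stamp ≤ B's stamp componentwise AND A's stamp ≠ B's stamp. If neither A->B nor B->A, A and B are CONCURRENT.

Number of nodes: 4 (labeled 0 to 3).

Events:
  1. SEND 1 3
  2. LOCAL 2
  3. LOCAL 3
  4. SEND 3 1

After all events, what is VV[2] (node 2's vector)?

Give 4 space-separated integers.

Answer: 0 0 1 0

Derivation:
Initial: VV[0]=[0, 0, 0, 0]
Initial: VV[1]=[0, 0, 0, 0]
Initial: VV[2]=[0, 0, 0, 0]
Initial: VV[3]=[0, 0, 0, 0]
Event 1: SEND 1->3: VV[1][1]++ -> VV[1]=[0, 1, 0, 0], msg_vec=[0, 1, 0, 0]; VV[3]=max(VV[3],msg_vec) then VV[3][3]++ -> VV[3]=[0, 1, 0, 1]
Event 2: LOCAL 2: VV[2][2]++ -> VV[2]=[0, 0, 1, 0]
Event 3: LOCAL 3: VV[3][3]++ -> VV[3]=[0, 1, 0, 2]
Event 4: SEND 3->1: VV[3][3]++ -> VV[3]=[0, 1, 0, 3], msg_vec=[0, 1, 0, 3]; VV[1]=max(VV[1],msg_vec) then VV[1][1]++ -> VV[1]=[0, 2, 0, 3]
Final vectors: VV[0]=[0, 0, 0, 0]; VV[1]=[0, 2, 0, 3]; VV[2]=[0, 0, 1, 0]; VV[3]=[0, 1, 0, 3]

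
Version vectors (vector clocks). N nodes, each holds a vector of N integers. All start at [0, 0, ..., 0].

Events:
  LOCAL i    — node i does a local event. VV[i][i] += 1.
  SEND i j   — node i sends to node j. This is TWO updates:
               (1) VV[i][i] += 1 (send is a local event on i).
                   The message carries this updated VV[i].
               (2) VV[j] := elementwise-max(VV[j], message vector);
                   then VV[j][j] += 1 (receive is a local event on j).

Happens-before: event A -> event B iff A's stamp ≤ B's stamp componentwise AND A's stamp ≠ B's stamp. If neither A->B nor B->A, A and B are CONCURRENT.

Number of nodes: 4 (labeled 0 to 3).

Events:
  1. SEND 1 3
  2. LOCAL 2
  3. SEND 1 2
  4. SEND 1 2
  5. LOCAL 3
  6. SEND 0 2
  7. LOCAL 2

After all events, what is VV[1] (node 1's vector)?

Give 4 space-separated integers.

Initial: VV[0]=[0, 0, 0, 0]
Initial: VV[1]=[0, 0, 0, 0]
Initial: VV[2]=[0, 0, 0, 0]
Initial: VV[3]=[0, 0, 0, 0]
Event 1: SEND 1->3: VV[1][1]++ -> VV[1]=[0, 1, 0, 0], msg_vec=[0, 1, 0, 0]; VV[3]=max(VV[3],msg_vec) then VV[3][3]++ -> VV[3]=[0, 1, 0, 1]
Event 2: LOCAL 2: VV[2][2]++ -> VV[2]=[0, 0, 1, 0]
Event 3: SEND 1->2: VV[1][1]++ -> VV[1]=[0, 2, 0, 0], msg_vec=[0, 2, 0, 0]; VV[2]=max(VV[2],msg_vec) then VV[2][2]++ -> VV[2]=[0, 2, 2, 0]
Event 4: SEND 1->2: VV[1][1]++ -> VV[1]=[0, 3, 0, 0], msg_vec=[0, 3, 0, 0]; VV[2]=max(VV[2],msg_vec) then VV[2][2]++ -> VV[2]=[0, 3, 3, 0]
Event 5: LOCAL 3: VV[3][3]++ -> VV[3]=[0, 1, 0, 2]
Event 6: SEND 0->2: VV[0][0]++ -> VV[0]=[1, 0, 0, 0], msg_vec=[1, 0, 0, 0]; VV[2]=max(VV[2],msg_vec) then VV[2][2]++ -> VV[2]=[1, 3, 4, 0]
Event 7: LOCAL 2: VV[2][2]++ -> VV[2]=[1, 3, 5, 0]
Final vectors: VV[0]=[1, 0, 0, 0]; VV[1]=[0, 3, 0, 0]; VV[2]=[1, 3, 5, 0]; VV[3]=[0, 1, 0, 2]

Answer: 0 3 0 0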